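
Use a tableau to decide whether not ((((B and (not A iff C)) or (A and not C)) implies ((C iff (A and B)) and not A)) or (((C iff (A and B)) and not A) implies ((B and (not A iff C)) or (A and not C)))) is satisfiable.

Unsatisfiable

Initial set: {not ((((B and (not A iff C)) or (A and not C)) implies ((C iff (A and B)) and not A)) or (((C iff (A and B)) and not A) implies ((B and (not A iff C)) or (A and not C))))}.
not ((((B and (not A iff C)) or (A and not C)) implies ((C iff (A and B)) and not A)) or (((C iff (A and B)) and not A) implies ((B and (not A iff C)) or (A and not C)))): α-rule — add not (((B and (not A iff C)) or (A and not C)) implies ((C iff (A and B)) and not A)), not (((C iff (A and B)) and not A) implies ((B and (not A iff C)) or (A and not C))).
not (((B and (not A iff C)) or (A and not C)) implies ((C iff (A and B)) and not A)): α-rule — add ((B and (not A iff C)) or (A and not C)), not ((C iff (A and B)) and not A).
not (((C iff (A and B)) and not A) implies ((B and (not A iff C)) or (A and not C))): α-rule — add ((C iff (A and B)) and not A), not ((B and (not A iff C)) or (A and not C)).
((C iff (A and B)) and not A): α-rule — add (C iff (A and B)), not A.
not ((B and (not A iff C)) or (A and not C)): α-rule — add not (B and (not A iff C)), not (A and not C).
((B and (not A iff C)) or (A and not C)): β-rule — branch into (B and (not A iff C))  //  (A and not C).
  branch 1 (add (B and (not A iff C))):
    (B and (not A iff C)): α-rule — add B, (not A iff C).
    not ((C iff (A and B)) and not A): β-rule — branch into not (C iff (A and B))  //  not not A.
      branch 1.1 (add not (C iff (A and B))):
        (C iff (A and B)): β-rule — branch into C, (A and B)  //  not C, not (A and B).
          branch 1.1.1 (add C, (A and B)):
            (A and B): α-rule — add A, B.
            × closes — contains both A and not A.
          branch 1.1.2 (add not C, not (A and B)):
            not (B and (not A iff C)): β-rule — branch into not B  //  not (not A iff C).
              branch 1.1.2.1 (add not B):
                × closes — contains both B and not B.
              branch 1.1.2.2 (add not (not A iff C)):
                not (A and not C): β-rule — branch into not A  //  not not C.
                  branch 1.1.2.2.1 (add not A):
                    (not A iff C): β-rule — branch into not A, C  //  not not A, not C.
                      branch 1.1.2.2.1.1 (add not A, C):
                        × closes — contains both C and not C.
                      branch 1.1.2.2.1.2 (add not not A, not C):
                        × closes — contains both A and not A.
                  branch 1.1.2.2.2 (add not not C):
                    × closes — contains both C and not C.
      branch 1.2 (add not not A):
        × closes — contains both A and not A.
  branch 2 (add (A and not C)):
    (A and not C): α-rule — add A, not C.
    × closes — contains both A and not A.
All 7 branches close.
Every branch closed; the formula is unsatisfiable.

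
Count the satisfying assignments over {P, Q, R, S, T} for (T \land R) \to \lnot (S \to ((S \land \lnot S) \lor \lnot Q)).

Initial set: {((T \land R) \to \lnot (S \to ((S \land \lnot S) \lor \lnot Q)))}.
((T \land R) \to \lnot (S \to ((S \land \lnot S) \lor \lnot Q))): β-rule — branch into \lnot (T \land R)  //  \lnot (S \to ((S \land \lnot S) \lor \lnot Q)).
  branch 1 (add \lnot (T \land R)):
    \lnot (T \land R): β-rule — branch into \lnot T  //  \lnot R.
      branch 1.1 (add \lnot T):
        ○ open, literals {T=0}.
      branch 1.2 (add \lnot R):
        ○ open, literals {R=0}.
  branch 2 (add \lnot (S \to ((S \land \lnot S) \lor \lnot Q))):
    \lnot (S \to ((S \land \lnot S) \lor \lnot Q)): α-rule — add S, \lnot ((S \land \lnot S) \lor \lnot Q).
    \lnot ((S \land \lnot S) \lor \lnot Q): α-rule — add \lnot (S \land \lnot S), \lnot \lnot Q.
    \lnot (S \land \lnot S): β-rule — branch into \lnot S  //  \lnot \lnot S.
      branch 2.1 (add \lnot S):
        × closes — contains both S and \lnot S.
      branch 2.2 (add \lnot \lnot S):
        ○ open, literals {Q=1, S=1}.
1 branch closed, 3 open.
Each open branch fixes some atoms; the unmentioned ones are free. Counting distinct full assignments: branch {T=0} (P, Q, R, S) contributes 16 new; branch {R=0} (P, Q, S, T) contributes 8 new; branch {Q=1, S=1} (P, R, T) contributes 2 new. Total: 26.

26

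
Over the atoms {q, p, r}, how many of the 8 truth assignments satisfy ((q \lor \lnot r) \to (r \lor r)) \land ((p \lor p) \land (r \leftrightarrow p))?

Initial set: {T (((q \lor \lnot r) \to (r \lor r)) \land ((p \lor p) \land (r \leftrightarrow p)))}.
T (((q \lor \lnot r) \to (r \lor r)) \land ((p \lor p) \land (r \leftrightarrow p))): α-rule — add T ((q \lor \lnot r) \to (r \lor r)), T ((p \lor p) \land (r \leftrightarrow p)).
T ((p \lor p) \land (r \leftrightarrow p)): α-rule — add T (p \lor p), T (r \leftrightarrow p).
T ((q \lor \lnot r) \to (r \lor r)): β-rule — branch into F (q \lor \lnot r)  //  T (r \lor r).
  branch 1 (add F (q \lor \lnot r)):
    F (q \lor \lnot r): α-rule — add F q, F \lnot r.
    T (p \lor p): β-rule — branch into T p  //  T p.
      branch 1.1 (add T p):
        T (r \leftrightarrow p): β-rule — branch into T r, T p  //  F r, F p.
          branch 1.1.1 (add T r, T p):
            ○ open, literals {p=1, q=0, r=1}.
          branch 1.1.2 (add F r, F p):
            × closes — contains both r and \lnot r.
      branch 1.2 (add T p):
        T (r \leftrightarrow p): β-rule — branch into T r, T p  //  F r, F p.
          branch 1.2.1 (add T r, T p):
            ○ open, literals {p=1, q=0, r=1}.
          branch 1.2.2 (add F r, F p):
            × closes — contains both r and \lnot r.
  branch 2 (add T (r \lor r)):
    T (p \lor p): β-rule — branch into T p  //  T p.
      branch 2.1 (add T p):
        T (r \leftrightarrow p): β-rule — branch into T r, T p  //  F r, F p.
          branch 2.1.1 (add T r, T p):
            T (r \lor r): β-rule — branch into T r  //  T r.
              branch 2.1.1.1 (add T r):
                ○ open, literals {p=1, r=1}.
              branch 2.1.1.2 (add T r):
                ○ open, literals {p=1, r=1}.
          branch 2.1.2 (add F r, F p):
            × closes — contains both p and \lnot p.
      branch 2.2 (add T p):
        T (r \leftrightarrow p): β-rule — branch into T r, T p  //  F r, F p.
          branch 2.2.1 (add T r, T p):
            T (r \lor r): β-rule — branch into T r  //  T r.
              branch 2.2.1.1 (add T r):
                ○ open, literals {p=1, r=1}.
              branch 2.2.1.2 (add T r):
                ○ open, literals {p=1, r=1}.
          branch 2.2.2 (add F r, F p):
            × closes — contains both p and \lnot p.
4 branches closed, 6 open.
Each open branch fixes some atoms; the unmentioned ones are free. Counting distinct full assignments: branch {p=1, q=0, r=1} (none free) contributes 1 new; branch {p=1, q=0, r=1} (none free) contributes 0 new; branch {p=1, r=1} (q) contributes 1 new; branch {p=1, r=1} (q) contributes 0 new; branch {p=1, r=1} (q) contributes 0 new; branch {p=1, r=1} (q) contributes 0 new. Total: 2.

2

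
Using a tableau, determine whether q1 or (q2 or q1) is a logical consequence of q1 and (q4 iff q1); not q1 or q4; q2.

Initial set: {T (q1 and (q4 iff q1)); T (not q1 or q4); T q2; F (q1 or (q2 or q1))}.
T (q1 and (q4 iff q1)): α-rule — add T q1, T (q4 iff q1).
F (q1 or (q2 or q1)): α-rule — add F q1, F (q2 or q1).
× closes — contains both q1 and not q1.
All 1 branch closes.
Every branch closed, so the premises entail the conclusion.

Yes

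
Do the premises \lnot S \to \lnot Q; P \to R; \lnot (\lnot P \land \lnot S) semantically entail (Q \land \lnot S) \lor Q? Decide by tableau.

Initial set: {T (\lnot S \to \lnot Q); T (P \to R); T \lnot (\lnot P \land \lnot S); F ((Q \land \lnot S) \lor Q)}.
F ((Q \land \lnot S) \lor Q): α-rule — add F (Q \land \lnot S), F Q.
T (\lnot S \to \lnot Q): β-rule — branch into F \lnot S  //  T \lnot Q.
  branch 1 (add F \lnot S):
    T (P \to R): β-rule — branch into F P  //  T R.
      branch 1.1 (add F P):
        T \lnot (\lnot P \land \lnot S): β-rule — branch into F \lnot P  //  F \lnot S.
          branch 1.1.1 (add F \lnot P):
            × closes — contains both P and \lnot P.
          branch 1.1.2 (add F \lnot S):
            F (Q \land \lnot S): β-rule — branch into F Q  //  F \lnot S.
              branch 1.1.2.1 (add F Q):
                ○ open, literals {P=false, Q=false, S=true}.
              branch 1.1.2.2 (add F \lnot S):
                ○ open, literals {P=false, Q=false, S=true}.
      branch 1.2 (add T R):
        T \lnot (\lnot P \land \lnot S): β-rule — branch into F \lnot P  //  F \lnot S.
          branch 1.2.1 (add F \lnot P):
            F (Q \land \lnot S): β-rule — branch into F Q  //  F \lnot S.
              branch 1.2.1.1 (add F Q):
                ○ open, literals {P=true, Q=false, R=true, S=true}.
              branch 1.2.1.2 (add F \lnot S):
                ○ open, literals {P=true, Q=false, R=true, S=true}.
          branch 1.2.2 (add F \lnot S):
            F (Q \land \lnot S): β-rule — branch into F Q  //  F \lnot S.
              branch 1.2.2.1 (add F Q):
                ○ open, literals {Q=false, R=true, S=true}.
              branch 1.2.2.2 (add F \lnot S):
                ○ open, literals {Q=false, R=true, S=true}.
  branch 2 (add T \lnot Q):
    T (P \to R): β-rule — branch into F P  //  T R.
      branch 2.1 (add F P):
        T \lnot (\lnot P \land \lnot S): β-rule — branch into F \lnot P  //  F \lnot S.
          branch 2.1.1 (add F \lnot P):
            × closes — contains both P and \lnot P.
          branch 2.1.2 (add F \lnot S):
            F (Q \land \lnot S): β-rule — branch into F Q  //  F \lnot S.
              branch 2.1.2.1 (add F Q):
                ○ open, literals {P=false, Q=false, S=true}.
              branch 2.1.2.2 (add F \lnot S):
                ○ open, literals {P=false, Q=false, S=true}.
      branch 2.2 (add T R):
        T \lnot (\lnot P \land \lnot S): β-rule — branch into F \lnot P  //  F \lnot S.
          branch 2.2.1 (add F \lnot P):
            F (Q \land \lnot S): β-rule — branch into F Q  //  F \lnot S.
              branch 2.2.1.1 (add F Q):
                ○ open, literals {P=true, Q=false, R=true}.
              branch 2.2.1.2 (add F \lnot S):
                ○ open, literals {P=true, Q=false, R=true, S=true}.
          branch 2.2.2 (add F \lnot S):
            F (Q \land \lnot S): β-rule — branch into F Q  //  F \lnot S.
              branch 2.2.2.1 (add F Q):
                ○ open, literals {Q=false, R=true, S=true}.
              branch 2.2.2.2 (add F \lnot S):
                ○ open, literals {Q=false, R=true, S=true}.
2 branches closed, 12 open.
An open branch gives a countermodel: P=false, Q=false, S=true (unmentioned atoms arbitrary); the premises hold there but the conclusion fails.

No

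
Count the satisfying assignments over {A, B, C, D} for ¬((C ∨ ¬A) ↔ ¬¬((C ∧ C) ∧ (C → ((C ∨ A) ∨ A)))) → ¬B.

Initial set: {(¬((C ∨ ¬A) ↔ ¬¬((C ∧ C) ∧ (C → ((C ∨ A) ∨ A)))) → ¬B)}.
(¬((C ∨ ¬A) ↔ ¬¬((C ∧ C) ∧ (C → ((C ∨ A) ∨ A)))) → ¬B): β-rule — branch into ¬¬((C ∨ ¬A) ↔ ¬¬((C ∧ C) ∧ (C → ((C ∨ A) ∨ A))))  //  ¬B.
  branch 1 (add ¬¬((C ∨ ¬A) ↔ ¬¬((C ∧ C) ∧ (C → ((C ∨ A) ∨ A))))):
    ¬¬((C ∨ ¬A) ↔ ¬¬((C ∧ C) ∧ (C → ((C ∨ A) ∨ A)))): β-rule — branch into (C ∨ ¬A), ¬¬((C ∧ C) ∧ (C → ((C ∨ A) ∨ A)))  //  ¬(C ∨ ¬A), ¬¬¬((C ∧ C) ∧ (C → ((C ∨ A) ∨ A))).
      branch 1.1 (add (C ∨ ¬A), ¬¬((C ∧ C) ∧ (C → ((C ∨ A) ∨ A)))):
        ¬¬((C ∧ C) ∧ (C → ((C ∨ A) ∨ A))): drop double negation, giving ((C ∧ C) ∧ (C → ((C ∨ A) ∨ A))).
        ((C ∧ C) ∧ (C → ((C ∨ A) ∨ A))): α-rule — add (C ∧ C), (C → ((C ∨ A) ∨ A)).
        (C ∧ C): α-rule — add C, C.
        (C ∨ ¬A): β-rule — branch into C  //  ¬A.
          branch 1.1.1 (add C):
            (C → ((C ∨ A) ∨ A)): β-rule — branch into ¬C  //  ((C ∨ A) ∨ A).
              branch 1.1.1.1 (add ¬C):
                × closes — contains both C and ¬C.
              branch 1.1.1.2 (add ((C ∨ A) ∨ A)):
                ((C ∨ A) ∨ A): β-rule — branch into (C ∨ A)  //  A.
                  branch 1.1.1.2.1 (add (C ∨ A)):
                    (C ∨ A): β-rule — branch into C  //  A.
                      branch 1.1.1.2.1.1 (add C):
                        ○ open, literals {C=1}.
                      branch 1.1.1.2.1.2 (add A):
                        ○ open, literals {A=1, C=1}.
                  branch 1.1.1.2.2 (add A):
                    ○ open, literals {A=1, C=1}.
          branch 1.1.2 (add ¬A):
            (C → ((C ∨ A) ∨ A)): β-rule — branch into ¬C  //  ((C ∨ A) ∨ A).
              branch 1.1.2.1 (add ¬C):
                × closes — contains both C and ¬C.
              branch 1.1.2.2 (add ((C ∨ A) ∨ A)):
                ((C ∨ A) ∨ A): β-rule — branch into (C ∨ A)  //  A.
                  branch 1.1.2.2.1 (add (C ∨ A)):
                    (C ∨ A): β-rule — branch into C  //  A.
                      branch 1.1.2.2.1.1 (add C):
                        ○ open, literals {A=0, C=1}.
                      branch 1.1.2.2.1.2 (add A):
                        × closes — contains both A and ¬A.
                  branch 1.1.2.2.2 (add A):
                    × closes — contains both A and ¬A.
      branch 1.2 (add ¬(C ∨ ¬A), ¬¬¬((C ∧ C) ∧ (C → ((C ∨ A) ∨ A)))):
        ¬(C ∨ ¬A): α-rule — add ¬C, ¬¬A.
        ¬¬¬((C ∧ C) ∧ (C → ((C ∨ A) ∨ A))): drop double negation, giving ¬((C ∧ C) ∧ (C → ((C ∨ A) ∨ A))).
        ¬((C ∧ C) ∧ (C → ((C ∨ A) ∨ A))): β-rule — branch into ¬(C ∧ C)  //  ¬(C → ((C ∨ A) ∨ A)).
          branch 1.2.1 (add ¬(C ∧ C)):
            ¬(C ∧ C): β-rule — branch into ¬C  //  ¬C.
              branch 1.2.1.1 (add ¬C):
                ○ open, literals {A=1, C=0}.
              branch 1.2.1.2 (add ¬C):
                ○ open, literals {A=1, C=0}.
          branch 1.2.2 (add ¬(C → ((C ∨ A) ∨ A))):
            ¬(C → ((C ∨ A) ∨ A)): α-rule — add C, ¬((C ∨ A) ∨ A).
            × closes — contains both C and ¬C.
  branch 2 (add ¬B):
    ○ open, literals {B=0}.
5 branches closed, 7 open.
Each open branch fixes some atoms; the unmentioned ones are free. Counting distinct full assignments: branch {C=1} (A, B, D) contributes 8 new; branch {A=1, C=1} (B, D) contributes 0 new; branch {A=1, C=1} (B, D) contributes 0 new; branch {A=0, C=1} (B, D) contributes 0 new; branch {A=1, C=0} (B, D) contributes 4 new; branch {A=1, C=0} (B, D) contributes 0 new; branch {B=0} (A, C, D) contributes 2 new. Total: 14.

14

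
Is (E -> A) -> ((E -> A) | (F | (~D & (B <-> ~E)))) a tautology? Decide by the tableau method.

Valid

Assume the negation and expand:
Initial set: {~((E -> A) -> ((E -> A) | (F | (~D & (B <-> ~E)))))}.
~((E -> A) -> ((E -> A) | (F | (~D & (B <-> ~E))))): α-rule — add (E -> A), ~((E -> A) | (F | (~D & (B <-> ~E)))).
~((E -> A) | (F | (~D & (B <-> ~E)))): α-rule — add ~(E -> A), ~(F | (~D & (B <-> ~E))).
~(E -> A): α-rule — add E, ~A.
~(F | (~D & (B <-> ~E))): α-rule — add ~F, ~(~D & (B <-> ~E)).
(E -> A): β-rule — branch into ~E  //  A.
  branch 1 (add ~E):
    × closes — contains both E and ~E.
  branch 2 (add A):
    × closes — contains both A and ~A.
All 2 branches close.
Every branch closed, so the negation is unsatisfiable and the formula is valid.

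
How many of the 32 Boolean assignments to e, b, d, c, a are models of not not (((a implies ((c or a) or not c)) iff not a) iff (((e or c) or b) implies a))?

Initial set: {not not (((a implies ((c or a) or not c)) iff not a) iff (((e or c) or b) implies a))}.
not not (((a implies ((c or a) or not c)) iff not a) iff (((e or c) or b) implies a)): drop double negation, giving (((a implies ((c or a) or not c)) iff not a) iff (((e or c) or b) implies a)).
(((a implies ((c or a) or not c)) iff not a) iff (((e or c) or b) implies a)): β-rule — branch into ((a implies ((c or a) or not c)) iff not a), (((e or c) or b) implies a)  //  not ((a implies ((c or a) or not c)) iff not a), not (((e or c) or b) implies a).
  branch 1 (add ((a implies ((c or a) or not c)) iff not a), (((e or c) or b) implies a)):
    ((a implies ((c or a) or not c)) iff not a): β-rule — branch into (a implies ((c or a) or not c)), not a  //  not (a implies ((c or a) or not c)), not not a.
      branch 1.1 (add (a implies ((c or a) or not c)), not a):
        (((e or c) or b) implies a): β-rule — branch into not ((e or c) or b)  //  a.
          branch 1.1.1 (add not ((e or c) or b)):
            not ((e or c) or b): α-rule — add not (e or c), not b.
            not (e or c): α-rule — add not e, not c.
            (a implies ((c or a) or not c)): β-rule — branch into not a  //  ((c or a) or not c).
              branch 1.1.1.1 (add not a):
                ○ open, literals {a=F, b=F, c=F, e=F}.
              branch 1.1.1.2 (add ((c or a) or not c)):
                ((c or a) or not c): β-rule — branch into (c or a)  //  not c.
                  branch 1.1.1.2.1 (add (c or a)):
                    (c or a): β-rule — branch into c  //  a.
                      branch 1.1.1.2.1.1 (add c):
                        × closes — contains both c and not c.
                      branch 1.1.1.2.1.2 (add a):
                        × closes — contains both a and not a.
                  branch 1.1.1.2.2 (add not c):
                    ○ open, literals {a=F, b=F, c=F, e=F}.
          branch 1.1.2 (add a):
            × closes — contains both a and not a.
      branch 1.2 (add not (a implies ((c or a) or not c)), not not a):
        not (a implies ((c or a) or not c)): α-rule — add a, not ((c or a) or not c).
        not ((c or a) or not c): α-rule — add not (c or a), not not c.
        not (c or a): α-rule — add not c, not a.
        × closes — contains both c and not c.
  branch 2 (add not ((a implies ((c or a) or not c)) iff not a), not (((e or c) or b) implies a)):
    not (((e or c) or b) implies a): α-rule — add ((e or c) or b), not a.
    not ((a implies ((c or a) or not c)) iff not a): β-rule — branch into (a implies ((c or a) or not c)), not not a  //  not (a implies ((c or a) or not c)), not a.
      branch 2.1 (add (a implies ((c or a) or not c)), not not a):
        × closes — contains both a and not a.
      branch 2.2 (add not (a implies ((c or a) or not c)), not a):
        not (a implies ((c or a) or not c)): α-rule — add a, not ((c or a) or not c).
        × closes — contains both a and not a.
6 branches closed, 2 open.
Each open branch fixes some atoms; the unmentioned ones are free. Counting distinct full assignments: branch {a=F, b=F, c=F, e=F} (d) contributes 2 new; branch {a=F, b=F, c=F, e=F} (d) contributes 0 new. Total: 2.

2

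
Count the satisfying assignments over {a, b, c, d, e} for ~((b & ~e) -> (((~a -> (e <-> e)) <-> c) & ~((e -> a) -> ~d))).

6

Initial set: {~((b & ~e) -> (((~a -> (e <-> e)) <-> c) & ~((e -> a) -> ~d)))}.
~((b & ~e) -> (((~a -> (e <-> e)) <-> c) & ~((e -> a) -> ~d))): α-rule — add (b & ~e), ~(((~a -> (e <-> e)) <-> c) & ~((e -> a) -> ~d)).
(b & ~e): α-rule — add b, ~e.
~(((~a -> (e <-> e)) <-> c) & ~((e -> a) -> ~d)): β-rule — branch into ~((~a -> (e <-> e)) <-> c)  //  ~~((e -> a) -> ~d).
  branch 1 (add ~((~a -> (e <-> e)) <-> c)):
    ~((~a -> (e <-> e)) <-> c): β-rule — branch into (~a -> (e <-> e)), ~c  //  ~(~a -> (e <-> e)), c.
      branch 1.1 (add (~a -> (e <-> e)), ~c):
        (~a -> (e <-> e)): β-rule — branch into ~~a  //  (e <-> e).
          branch 1.1.1 (add ~~a):
            ○ open, literals {a=1, b=1, c=0, e=0}.
          branch 1.1.2 (add (e <-> e)):
            (e <-> e): β-rule — branch into e, e  //  ~e, ~e.
              branch 1.1.2.1 (add e, e):
                × closes — contains both e and ~e.
              branch 1.1.2.2 (add ~e, ~e):
                ○ open, literals {b=1, c=0, e=0}.
      branch 1.2 (add ~(~a -> (e <-> e)), c):
        ~(~a -> (e <-> e)): α-rule — add ~a, ~(e <-> e).
        ~(e <-> e): β-rule — branch into e, ~e  //  ~e, e.
          branch 1.2.1 (add e, ~e):
            × closes — contains both e and ~e.
          branch 1.2.2 (add ~e, e):
            × closes — contains both e and ~e.
  branch 2 (add ~~((e -> a) -> ~d)):
    ~~((e -> a) -> ~d): β-rule — branch into ~(e -> a)  //  ~d.
      branch 2.1 (add ~(e -> a)):
        ~(e -> a): α-rule — add e, ~a.
        × closes — contains both e and ~e.
      branch 2.2 (add ~d):
        ○ open, literals {b=1, d=0, e=0}.
4 branches closed, 3 open.
Each open branch fixes some atoms; the unmentioned ones are free. Counting distinct full assignments: branch {a=1, b=1, c=0, e=0} (d) contributes 2 new; branch {b=1, c=0, e=0} (a, d) contributes 2 new; branch {b=1, d=0, e=0} (a, c) contributes 2 new. Total: 6.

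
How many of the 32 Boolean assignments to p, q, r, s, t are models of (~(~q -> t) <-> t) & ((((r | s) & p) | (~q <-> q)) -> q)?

Initial set: {((~(~q -> t) <-> t) & ((((r | s) & p) | (~q <-> q)) -> q))}.
((~(~q -> t) <-> t) & ((((r | s) & p) | (~q <-> q)) -> q)): α-rule — add (~(~q -> t) <-> t), ((((r | s) & p) | (~q <-> q)) -> q).
(~(~q -> t) <-> t): β-rule — branch into ~(~q -> t), t  //  ~~(~q -> t), ~t.
  branch 1 (add ~(~q -> t), t):
    ~(~q -> t): α-rule — add ~q, ~t.
    × closes — contains both t and ~t.
  branch 2 (add ~~(~q -> t), ~t):
    ((((r | s) & p) | (~q <-> q)) -> q): β-rule — branch into ~(((r | s) & p) | (~q <-> q))  //  q.
      branch 2.1 (add ~(((r | s) & p) | (~q <-> q))):
        ~(((r | s) & p) | (~q <-> q)): α-rule — add ~((r | s) & p), ~(~q <-> q).
        ~~(~q -> t): β-rule — branch into ~~q  //  t.
          branch 2.1.1 (add ~~q):
            ~((r | s) & p): β-rule — branch into ~(r | s)  //  ~p.
              branch 2.1.1.1 (add ~(r | s)):
                ~(r | s): α-rule — add ~r, ~s.
                ~(~q <-> q): β-rule — branch into ~q, ~q  //  ~~q, q.
                  branch 2.1.1.1.1 (add ~q, ~q):
                    × closes — contains both q and ~q.
                  branch 2.1.1.1.2 (add ~~q, q):
                    ○ open, literals {q=true, r=false, s=false, t=false}.
              branch 2.1.1.2 (add ~p):
                ~(~q <-> q): β-rule — branch into ~q, ~q  //  ~~q, q.
                  branch 2.1.1.2.1 (add ~q, ~q):
                    × closes — contains both q and ~q.
                  branch 2.1.1.2.2 (add ~~q, q):
                    ○ open, literals {p=false, q=true, t=false}.
          branch 2.1.2 (add t):
            × closes — contains both t and ~t.
      branch 2.2 (add q):
        ~~(~q -> t): β-rule — branch into ~~q  //  t.
          branch 2.2.1 (add ~~q):
            ○ open, literals {q=true, t=false}.
          branch 2.2.2 (add t):
            × closes — contains both t and ~t.
5 branches closed, 3 open.
Each open branch fixes some atoms; the unmentioned ones are free. Counting distinct full assignments: branch {q=true, r=false, s=false, t=false} (p) contributes 2 new; branch {p=false, q=true, t=false} (r, s) contributes 3 new; branch {q=true, t=false} (p, r, s) contributes 3 new. Total: 8.

8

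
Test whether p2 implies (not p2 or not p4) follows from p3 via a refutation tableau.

Initial set: {p3; not (p2 implies (not p2 or not p4))}.
not (p2 implies (not p2 or not p4)): α-rule — add p2, not (not p2 or not p4).
not (not p2 or not p4): α-rule — add not not p2, not not p4.
○ open, literals {p2=1, p3=1, p4=1}.
0 branches closed, 1 open.
An open branch gives a countermodel: p2=1, p3=1, p4=1 (unmentioned atoms arbitrary); the premises hold there but the conclusion fails.

No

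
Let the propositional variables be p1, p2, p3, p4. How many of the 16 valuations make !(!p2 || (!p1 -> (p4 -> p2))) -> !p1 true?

16

Initial set: {(!(!p2 || (!p1 -> (p4 -> p2))) -> !p1)}.
(!(!p2 || (!p1 -> (p4 -> p2))) -> !p1): β-rule — branch into !!(!p2 || (!p1 -> (p4 -> p2)))  //  !p1.
  branch 1 (add !!(!p2 || (!p1 -> (p4 -> p2)))):
    !!(!p2 || (!p1 -> (p4 -> p2))): β-rule — branch into !p2  //  (!p1 -> (p4 -> p2)).
      branch 1.1 (add !p2):
        ○ open, literals {p2=false}.
      branch 1.2 (add (!p1 -> (p4 -> p2))):
        (!p1 -> (p4 -> p2)): β-rule — branch into !!p1  //  (p4 -> p2).
          branch 1.2.1 (add !!p1):
            ○ open, literals {p1=true}.
          branch 1.2.2 (add (p4 -> p2)):
            (p4 -> p2): β-rule — branch into !p4  //  p2.
              branch 1.2.2.1 (add !p4):
                ○ open, literals {p4=false}.
              branch 1.2.2.2 (add p2):
                ○ open, literals {p2=true}.
  branch 2 (add !p1):
    ○ open, literals {p1=false}.
0 branches closed, 5 open.
Each open branch fixes some atoms; the unmentioned ones are free. Counting distinct full assignments: branch {p2=false} (p1, p3, p4) contributes 8 new; branch {p1=true} (p2, p3, p4) contributes 4 new; branch {p4=false} (p1, p2, p3) contributes 2 new; branch {p2=true} (p1, p3, p4) contributes 2 new; branch {p1=false} (p2, p3, p4) contributes 0 new. Total: 16.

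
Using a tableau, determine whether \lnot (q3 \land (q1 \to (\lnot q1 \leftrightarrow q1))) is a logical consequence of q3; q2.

No

Initial set: {q3; q2; \lnot \lnot (q3 \land (q1 \to (\lnot q1 \leftrightarrow q1)))}.
\lnot \lnot (q3 \land (q1 \to (\lnot q1 \leftrightarrow q1))): α-rule — add q3, (q1 \to (\lnot q1 \leftrightarrow q1)).
(q1 \to (\lnot q1 \leftrightarrow q1)): β-rule — branch into \lnot q1  //  (\lnot q1 \leftrightarrow q1).
  branch 1 (add \lnot q1):
    ○ open, literals {q1=F, q2=T, q3=T}.
  branch 2 (add (\lnot q1 \leftrightarrow q1)):
    (\lnot q1 \leftrightarrow q1): β-rule — branch into \lnot q1, q1  //  \lnot \lnot q1, \lnot q1.
      branch 2.1 (add \lnot q1, q1):
        × closes — contains both q1 and \lnot q1.
      branch 2.2 (add \lnot \lnot q1, \lnot q1):
        × closes — contains both q1 and \lnot q1.
2 branches closed, 1 open.
An open branch gives a countermodel: q1=F, q2=T, q3=T (unmentioned atoms arbitrary); the premises hold there but the conclusion fails.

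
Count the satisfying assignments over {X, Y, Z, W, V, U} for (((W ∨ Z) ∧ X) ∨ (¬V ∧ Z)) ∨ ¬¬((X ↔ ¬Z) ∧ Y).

40

Initial set: {((((W ∨ Z) ∧ X) ∨ (¬V ∧ Z)) ∨ ¬¬((X ↔ ¬Z) ∧ Y))}.
((((W ∨ Z) ∧ X) ∨ (¬V ∧ Z)) ∨ ¬¬((X ↔ ¬Z) ∧ Y)): β-rule — branch into (((W ∨ Z) ∧ X) ∨ (¬V ∧ Z))  //  ¬¬((X ↔ ¬Z) ∧ Y).
  branch 1 (add (((W ∨ Z) ∧ X) ∨ (¬V ∧ Z))):
    (((W ∨ Z) ∧ X) ∨ (¬V ∧ Z)): β-rule — branch into ((W ∨ Z) ∧ X)  //  (¬V ∧ Z).
      branch 1.1 (add ((W ∨ Z) ∧ X)):
        ((W ∨ Z) ∧ X): α-rule — add (W ∨ Z), X.
        (W ∨ Z): β-rule — branch into W  //  Z.
          branch 1.1.1 (add W):
            ○ open, literals {W=true, X=true}.
          branch 1.1.2 (add Z):
            ○ open, literals {X=true, Z=true}.
      branch 1.2 (add (¬V ∧ Z)):
        (¬V ∧ Z): α-rule — add ¬V, Z.
        ○ open, literals {V=false, Z=true}.
  branch 2 (add ¬¬((X ↔ ¬Z) ∧ Y)):
    ¬¬((X ↔ ¬Z) ∧ Y): drop double negation, giving ((X ↔ ¬Z) ∧ Y).
    ((X ↔ ¬Z) ∧ Y): α-rule — add (X ↔ ¬Z), Y.
    (X ↔ ¬Z): β-rule — branch into X, ¬Z  //  ¬X, ¬¬Z.
      branch 2.1 (add X, ¬Z):
        ○ open, literals {X=true, Y=true, Z=false}.
      branch 2.2 (add ¬X, ¬¬Z):
        ○ open, literals {X=false, Y=true, Z=true}.
0 branches closed, 5 open.
Each open branch fixes some atoms; the unmentioned ones are free. Counting distinct full assignments: branch {W=true, X=true} (Y, Z, V, U) contributes 16 new; branch {X=true, Z=true} (Y, W, V, U) contributes 8 new; branch {V=false, Z=true} (X, Y, W, U) contributes 8 new; branch {X=true, Y=true, Z=false} (W, V, U) contributes 4 new; branch {X=false, Y=true, Z=true} (W, V, U) contributes 4 new. Total: 40.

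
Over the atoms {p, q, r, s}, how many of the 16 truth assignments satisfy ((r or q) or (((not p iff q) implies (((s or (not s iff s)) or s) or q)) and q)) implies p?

10

Initial set: {(((r or q) or (((not p iff q) implies (((s or (not s iff s)) or s) or q)) and q)) implies p)}.
(((r or q) or (((not p iff q) implies (((s or (not s iff s)) or s) or q)) and q)) implies p): β-rule — branch into not ((r or q) or (((not p iff q) implies (((s or (not s iff s)) or s) or q)) and q))  //  p.
  branch 1 (add not ((r or q) or (((not p iff q) implies (((s or (not s iff s)) or s) or q)) and q))):
    not ((r or q) or (((not p iff q) implies (((s or (not s iff s)) or s) or q)) and q)): α-rule — add not (r or q), not (((not p iff q) implies (((s or (not s iff s)) or s) or q)) and q).
    not (r or q): α-rule — add not r, not q.
    not (((not p iff q) implies (((s or (not s iff s)) or s) or q)) and q): β-rule — branch into not ((not p iff q) implies (((s or (not s iff s)) or s) or q))  //  not q.
      branch 1.1 (add not ((not p iff q) implies (((s or (not s iff s)) or s) or q))):
        not ((not p iff q) implies (((s or (not s iff s)) or s) or q)): α-rule — add (not p iff q), not (((s or (not s iff s)) or s) or q).
        not (((s or (not s iff s)) or s) or q): α-rule — add not ((s or (not s iff s)) or s), not q.
        not ((s or (not s iff s)) or s): α-rule — add not (s or (not s iff s)), not s.
        not (s or (not s iff s)): α-rule — add not s, not (not s iff s).
        (not p iff q): β-rule — branch into not p, q  //  not not p, not q.
          branch 1.1.1 (add not p, q):
            × closes — contains both q and not q.
          branch 1.1.2 (add not not p, not q):
            not (not s iff s): β-rule — branch into not s, not s  //  not not s, s.
              branch 1.1.2.1 (add not s, not s):
                ○ open, literals {p=T, q=F, r=F, s=F}.
              branch 1.1.2.2 (add not not s, s):
                × closes — contains both s and not s.
      branch 1.2 (add not q):
        ○ open, literals {q=F, r=F}.
  branch 2 (add p):
    ○ open, literals {p=T}.
2 branches closed, 3 open.
Each open branch fixes some atoms; the unmentioned ones are free. Counting distinct full assignments: branch {p=T, q=F, r=F, s=F} (none free) contributes 1 new; branch {q=F, r=F} (p, s) contributes 3 new; branch {p=T} (q, r, s) contributes 6 new. Total: 10.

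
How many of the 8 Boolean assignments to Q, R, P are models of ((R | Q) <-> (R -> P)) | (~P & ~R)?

5

Initial set: {T (((R | Q) <-> (R -> P)) | (~P & ~R))}.
T (((R | Q) <-> (R -> P)) | (~P & ~R)): β-rule — branch into T ((R | Q) <-> (R -> P))  //  T (~P & ~R).
  branch 1 (add T ((R | Q) <-> (R -> P))):
    T ((R | Q) <-> (R -> P)): β-rule — branch into T (R | Q), T (R -> P)  //  F (R | Q), F (R -> P).
      branch 1.1 (add T (R | Q), T (R -> P)):
        T (R | Q): β-rule — branch into T R  //  T Q.
          branch 1.1.1 (add T R):
            T (R -> P): β-rule — branch into F R  //  T P.
              branch 1.1.1.1 (add F R):
                × closes — contains both R and ~R.
              branch 1.1.1.2 (add T P):
                ○ open, literals {P=T, R=T}.
          branch 1.1.2 (add T Q):
            T (R -> P): β-rule — branch into F R  //  T P.
              branch 1.1.2.1 (add F R):
                ○ open, literals {Q=T, R=F}.
              branch 1.1.2.2 (add T P):
                ○ open, literals {P=T, Q=T}.
      branch 1.2 (add F (R | Q), F (R -> P)):
        F (R | Q): α-rule — add F R, F Q.
        F (R -> P): α-rule — add T R, F P.
        × closes — contains both R and ~R.
  branch 2 (add T (~P & ~R)):
    T (~P & ~R): α-rule — add T ~P, T ~R.
    ○ open, literals {P=F, R=F}.
2 branches closed, 4 open.
Each open branch fixes some atoms; the unmentioned ones are free. Counting distinct full assignments: branch {P=T, R=T} (Q) contributes 2 new; branch {Q=T, R=F} (P) contributes 2 new; branch {P=T, Q=T} (R) contributes 0 new; branch {P=F, R=F} (Q) contributes 1 new. Total: 5.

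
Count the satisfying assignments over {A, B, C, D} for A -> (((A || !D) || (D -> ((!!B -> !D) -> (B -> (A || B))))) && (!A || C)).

12

Initial set: {T (A -> (((A || !D) || (D -> ((!!B -> !D) -> (B -> (A || B))))) && (!A || C)))}.
T (A -> (((A || !D) || (D -> ((!!B -> !D) -> (B -> (A || B))))) && (!A || C))): β-rule — branch into F A  //  T (((A || !D) || (D -> ((!!B -> !D) -> (B -> (A || B))))) && (!A || C)).
  branch 1 (add F A):
    ○ open, literals {A=0}.
  branch 2 (add T (((A || !D) || (D -> ((!!B -> !D) -> (B -> (A || B))))) && (!A || C))):
    T (((A || !D) || (D -> ((!!B -> !D) -> (B -> (A || B))))) && (!A || C)): α-rule — add T ((A || !D) || (D -> ((!!B -> !D) -> (B -> (A || B))))), T (!A || C).
    T ((A || !D) || (D -> ((!!B -> !D) -> (B -> (A || B))))): β-rule — branch into T (A || !D)  //  T (D -> ((!!B -> !D) -> (B -> (A || B)))).
      branch 2.1 (add T (A || !D)):
        T (!A || C): β-rule — branch into T !A  //  T C.
          branch 2.1.1 (add T !A):
            T (A || !D): β-rule — branch into T A  //  T !D.
              branch 2.1.1.1 (add T A):
                × closes — contains both A and !A.
              branch 2.1.1.2 (add T !D):
                ○ open, literals {A=0, D=0}.
          branch 2.1.2 (add T C):
            T (A || !D): β-rule — branch into T A  //  T !D.
              branch 2.1.2.1 (add T A):
                ○ open, literals {A=1, C=1}.
              branch 2.1.2.2 (add T !D):
                ○ open, literals {C=1, D=0}.
      branch 2.2 (add T (D -> ((!!B -> !D) -> (B -> (A || B))))):
        T (!A || C): β-rule — branch into T !A  //  T C.
          branch 2.2.1 (add T !A):
            T (D -> ((!!B -> !D) -> (B -> (A || B)))): β-rule — branch into F D  //  T ((!!B -> !D) -> (B -> (A || B))).
              branch 2.2.1.1 (add F D):
                ○ open, literals {A=0, D=0}.
              branch 2.2.1.2 (add T ((!!B -> !D) -> (B -> (A || B)))):
                T ((!!B -> !D) -> (B -> (A || B))): β-rule — branch into F (!!B -> !D)  //  T (B -> (A || B)).
                  branch 2.2.1.2.1 (add F (!!B -> !D)):
                    F (!!B -> !D): α-rule — add T !!B, F !D.
                    T !!B: drop double negation, giving T B.
                    ○ open, literals {A=0, B=1, D=1}.
                  branch 2.2.1.2.2 (add T (B -> (A || B))):
                    T (B -> (A || B)): β-rule — branch into F B  //  T (A || B).
                      branch 2.2.1.2.2.1 (add F B):
                        ○ open, literals {A=0, B=0}.
                      branch 2.2.1.2.2.2 (add T (A || B)):
                        T (A || B): β-rule — branch into T A  //  T B.
                          branch 2.2.1.2.2.2.1 (add T A):
                            × closes — contains both A and !A.
                          branch 2.2.1.2.2.2.2 (add T B):
                            ○ open, literals {A=0, B=1}.
          branch 2.2.2 (add T C):
            T (D -> ((!!B -> !D) -> (B -> (A || B)))): β-rule — branch into F D  //  T ((!!B -> !D) -> (B -> (A || B))).
              branch 2.2.2.1 (add F D):
                ○ open, literals {C=1, D=0}.
              branch 2.2.2.2 (add T ((!!B -> !D) -> (B -> (A || B)))):
                T ((!!B -> !D) -> (B -> (A || B))): β-rule — branch into F (!!B -> !D)  //  T (B -> (A || B)).
                  branch 2.2.2.2.1 (add F (!!B -> !D)):
                    F (!!B -> !D): α-rule — add T !!B, F !D.
                    T !!B: drop double negation, giving T B.
                    ○ open, literals {B=1, C=1, D=1}.
                  branch 2.2.2.2.2 (add T (B -> (A || B))):
                    T (B -> (A || B)): β-rule — branch into F B  //  T (A || B).
                      branch 2.2.2.2.2.1 (add F B):
                        ○ open, literals {B=0, C=1}.
                      branch 2.2.2.2.2.2 (add T (A || B)):
                        T (A || B): β-rule — branch into T A  //  T B.
                          branch 2.2.2.2.2.2.1 (add T A):
                            ○ open, literals {A=1, C=1}.
                          branch 2.2.2.2.2.2.2 (add T B):
                            ○ open, literals {B=1, C=1}.
2 branches closed, 13 open.
Each open branch fixes some atoms; the unmentioned ones are free. Counting distinct full assignments: branch {A=0} (B, C, D) contributes 8 new; branch {A=0, D=0} (B, C) contributes 0 new; branch {A=1, C=1} (B, D) contributes 4 new; branch {C=1, D=0} (A, B) contributes 0 new; branch {A=0, D=0} (B, C) contributes 0 new; branch {A=0, B=1, D=1} (C) contributes 0 new; branch {A=0, B=0} (C, D) contributes 0 new; branch {A=0, B=1} (C, D) contributes 0 new; branch {C=1, D=0} (A, B) contributes 0 new; branch {B=1, C=1, D=1} (A) contributes 0 new; branch {B=0, C=1} (A, D) contributes 0 new; branch {A=1, C=1} (B, D) contributes 0 new; branch {B=1, C=1} (A, D) contributes 0 new. Total: 12.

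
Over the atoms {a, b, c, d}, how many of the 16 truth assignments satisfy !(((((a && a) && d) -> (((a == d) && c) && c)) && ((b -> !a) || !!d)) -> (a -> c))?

Initial set: {!(((((a && a) && d) -> (((a == d) && c) && c)) && ((b -> !a) || !!d)) -> (a -> c))}.
!(((((a && a) && d) -> (((a == d) && c) && c)) && ((b -> !a) || !!d)) -> (a -> c)): α-rule — add ((((a && a) && d) -> (((a == d) && c) && c)) && ((b -> !a) || !!d)), !(a -> c).
((((a && a) && d) -> (((a == d) && c) && c)) && ((b -> !a) || !!d)): α-rule — add (((a && a) && d) -> (((a == d) && c) && c)), ((b -> !a) || !!d).
!(a -> c): α-rule — add a, !c.
(((a && a) && d) -> (((a == d) && c) && c)): β-rule — branch into !((a && a) && d)  //  (((a == d) && c) && c).
  branch 1 (add !((a && a) && d)):
    ((b -> !a) || !!d): β-rule — branch into (b -> !a)  //  !!d.
      branch 1.1 (add (b -> !a)):
        !((a && a) && d): β-rule — branch into !(a && a)  //  !d.
          branch 1.1.1 (add !(a && a)):
            (b -> !a): β-rule — branch into !b  //  !a.
              branch 1.1.1.1 (add !b):
                !(a && a): β-rule — branch into !a  //  !a.
                  branch 1.1.1.1.1 (add !a):
                    × closes — contains both a and !a.
                  branch 1.1.1.1.2 (add !a):
                    × closes — contains both a and !a.
              branch 1.1.1.2 (add !a):
                × closes — contains both a and !a.
          branch 1.1.2 (add !d):
            (b -> !a): β-rule — branch into !b  //  !a.
              branch 1.1.2.1 (add !b):
                ○ open, literals {a=true, b=false, c=false, d=false}.
              branch 1.1.2.2 (add !a):
                × closes — contains both a and !a.
      branch 1.2 (add !!d):
        !!d: drop double negation, giving d.
        !((a && a) && d): β-rule — branch into !(a && a)  //  !d.
          branch 1.2.1 (add !(a && a)):
            !(a && a): β-rule — branch into !a  //  !a.
              branch 1.2.1.1 (add !a):
                × closes — contains both a and !a.
              branch 1.2.1.2 (add !a):
                × closes — contains both a and !a.
          branch 1.2.2 (add !d):
            × closes — contains both d and !d.
  branch 2 (add (((a == d) && c) && c)):
    (((a == d) && c) && c): α-rule — add ((a == d) && c), c.
    × closes — contains both c and !c.
8 branches closed, 1 open.
Each open branch fixes some atoms; the unmentioned ones are free. Counting distinct full assignments: branch {a=true, b=false, c=false, d=false} (none free) contributes 1 new. Total: 1.

1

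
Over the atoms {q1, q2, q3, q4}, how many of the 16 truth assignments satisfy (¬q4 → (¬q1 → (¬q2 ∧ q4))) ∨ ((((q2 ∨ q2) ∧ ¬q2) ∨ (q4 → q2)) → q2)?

14

Initial set: {((¬q4 → (¬q1 → (¬q2 ∧ q4))) ∨ ((((q2 ∨ q2) ∧ ¬q2) ∨ (q4 → q2)) → q2))}.
((¬q4 → (¬q1 → (¬q2 ∧ q4))) ∨ ((((q2 ∨ q2) ∧ ¬q2) ∨ (q4 → q2)) → q2)): β-rule — branch into (¬q4 → (¬q1 → (¬q2 ∧ q4)))  //  ((((q2 ∨ q2) ∧ ¬q2) ∨ (q4 → q2)) → q2).
  branch 1 (add (¬q4 → (¬q1 → (¬q2 ∧ q4)))):
    (¬q4 → (¬q1 → (¬q2 ∧ q4))): β-rule — branch into ¬¬q4  //  (¬q1 → (¬q2 ∧ q4)).
      branch 1.1 (add ¬¬q4):
        ○ open, literals {q4=1}.
      branch 1.2 (add (¬q1 → (¬q2 ∧ q4))):
        (¬q1 → (¬q2 ∧ q4)): β-rule — branch into ¬¬q1  //  (¬q2 ∧ q4).
          branch 1.2.1 (add ¬¬q1):
            ○ open, literals {q1=1}.
          branch 1.2.2 (add (¬q2 ∧ q4)):
            (¬q2 ∧ q4): α-rule — add ¬q2, q4.
            ○ open, literals {q2=0, q4=1}.
  branch 2 (add ((((q2 ∨ q2) ∧ ¬q2) ∨ (q4 → q2)) → q2)):
    ((((q2 ∨ q2) ∧ ¬q2) ∨ (q4 → q2)) → q2): β-rule — branch into ¬(((q2 ∨ q2) ∧ ¬q2) ∨ (q4 → q2))  //  q2.
      branch 2.1 (add ¬(((q2 ∨ q2) ∧ ¬q2) ∨ (q4 → q2))):
        ¬(((q2 ∨ q2) ∧ ¬q2) ∨ (q4 → q2)): α-rule — add ¬((q2 ∨ q2) ∧ ¬q2), ¬(q4 → q2).
        ¬(q4 → q2): α-rule — add q4, ¬q2.
        ¬((q2 ∨ q2) ∧ ¬q2): β-rule — branch into ¬(q2 ∨ q2)  //  ¬¬q2.
          branch 2.1.1 (add ¬(q2 ∨ q2)):
            ¬(q2 ∨ q2): α-rule — add ¬q2, ¬q2.
            ○ open, literals {q2=0, q4=1}.
          branch 2.1.2 (add ¬¬q2):
            × closes — contains both q2 and ¬q2.
      branch 2.2 (add q2):
        ○ open, literals {q2=1}.
1 branch closed, 5 open.
Each open branch fixes some atoms; the unmentioned ones are free. Counting distinct full assignments: branch {q4=1} (q1, q2, q3) contributes 8 new; branch {q1=1} (q2, q3, q4) contributes 4 new; branch {q2=0, q4=1} (q1, q3) contributes 0 new; branch {q2=0, q4=1} (q1, q3) contributes 0 new; branch {q2=1} (q1, q3, q4) contributes 2 new. Total: 14.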